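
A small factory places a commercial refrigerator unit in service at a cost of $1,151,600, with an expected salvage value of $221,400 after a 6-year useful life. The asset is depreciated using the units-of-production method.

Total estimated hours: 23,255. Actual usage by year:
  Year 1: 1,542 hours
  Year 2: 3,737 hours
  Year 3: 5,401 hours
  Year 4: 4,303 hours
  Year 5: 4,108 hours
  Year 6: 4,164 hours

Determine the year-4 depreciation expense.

$172,120

Depreciable base = $1,151,600 − $221,400 = $930,200.
Rate = $930,200 / 23,255 hours = $40 per hour.
Year 1: 1,542 × $40 = $61,680. Book value $1,089,920.
Year 2: 3,737 × $40 = $149,480. Book value $940,440.
Year 3: 5,401 × $40 = $216,040. Book value $724,400.
Year 4: 4,303 × $40 = $172,120. Book value $552,280.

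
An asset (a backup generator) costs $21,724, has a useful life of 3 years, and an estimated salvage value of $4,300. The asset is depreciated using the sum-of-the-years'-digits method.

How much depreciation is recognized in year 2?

Depreciable base = $21,724 − $4,300 = $17,424.
Sum of the years' digits = 3+2+1 = 6.
Year 1: $17,424 × 3/6 = $8,712. Book value $13,012.
Year 2: $17,424 × 2/6 = $5,808. Book value $7,204.

$5,808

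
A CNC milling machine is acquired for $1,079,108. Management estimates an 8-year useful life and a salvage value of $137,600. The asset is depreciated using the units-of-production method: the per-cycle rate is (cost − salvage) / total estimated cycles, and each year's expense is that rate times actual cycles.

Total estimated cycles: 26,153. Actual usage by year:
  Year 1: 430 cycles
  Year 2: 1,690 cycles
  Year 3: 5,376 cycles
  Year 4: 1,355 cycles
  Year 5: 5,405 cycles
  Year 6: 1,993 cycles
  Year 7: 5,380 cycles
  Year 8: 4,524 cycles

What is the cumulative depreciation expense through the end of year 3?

$269,856

Depreciable base = $1,079,108 − $137,600 = $941,508.
Rate = $941,508 / 26,153 cycles = $36 per cycle.
Year 1: 430 × $36 = $15,480. Book value $1,063,628.
Year 2: 1,690 × $36 = $60,840. Book value $1,002,788.
Year 3: 5,376 × $36 = $193,536. Book value $809,252.
Accumulated through year 3 = $1,079,108 − $809,252 = $269,856.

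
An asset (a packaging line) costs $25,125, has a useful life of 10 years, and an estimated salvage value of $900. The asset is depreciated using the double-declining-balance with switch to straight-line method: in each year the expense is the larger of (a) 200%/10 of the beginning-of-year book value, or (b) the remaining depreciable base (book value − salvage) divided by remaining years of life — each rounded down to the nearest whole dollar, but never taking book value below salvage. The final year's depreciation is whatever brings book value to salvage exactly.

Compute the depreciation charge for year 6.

Depreciable base = $25,125 − $900 = $24,225.
Year 1: DB = ⌊$25,125 × 200%/10⌋ = $5,025; SL = ⌊$24,225/10⌋ = $2,422 → take DB $5,025. Book value $20,100.
Year 2: DB = ⌊$20,100 × 200%/10⌋ = $4,020; SL = ⌊$19,200/9⌋ = $2,133 → take DB $4,020. Book value $16,080.
Year 3: DB = ⌊$16,080 × 200%/10⌋ = $3,216; SL = ⌊$15,180/8⌋ = $1,897 → take DB $3,216. Book value $12,864.
Year 4: DB = ⌊$12,864 × 200%/10⌋ = $2,572; SL = ⌊$11,964/7⌋ = $1,709 → take DB $2,572. Book value $10,292.
Year 5: DB = ⌊$10,292 × 200%/10⌋ = $2,058; SL = ⌊$9,392/6⌋ = $1,565 → take DB $2,058. Book value $8,234.
Year 6: DB = ⌊$8,234 × 200%/10⌋ = $1,646; SL = ⌊$7,334/5⌋ = $1,466 → take DB $1,646. Book value $6,588.

$1,646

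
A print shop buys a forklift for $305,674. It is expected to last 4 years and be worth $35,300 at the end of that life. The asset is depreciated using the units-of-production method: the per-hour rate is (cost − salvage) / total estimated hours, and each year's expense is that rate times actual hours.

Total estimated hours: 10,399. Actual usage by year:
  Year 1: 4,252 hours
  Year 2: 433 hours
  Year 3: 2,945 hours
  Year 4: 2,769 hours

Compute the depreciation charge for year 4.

$71,994

Depreciable base = $305,674 − $35,300 = $270,374.
Rate = $270,374 / 10,399 hours = $26 per hour.
Year 1: 4,252 × $26 = $110,552. Book value $195,122.
Year 2: 433 × $26 = $11,258. Book value $183,864.
Year 3: 2,945 × $26 = $76,570. Book value $107,294.
Year 4: 2,769 × $26 = $71,994. Book value $35,300.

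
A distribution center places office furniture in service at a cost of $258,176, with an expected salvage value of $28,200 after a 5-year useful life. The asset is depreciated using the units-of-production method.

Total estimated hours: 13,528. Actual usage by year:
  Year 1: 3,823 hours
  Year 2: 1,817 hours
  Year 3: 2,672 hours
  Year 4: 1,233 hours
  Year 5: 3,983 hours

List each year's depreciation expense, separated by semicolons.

Depreciable base = $258,176 − $28,200 = $229,976.
Rate = $229,976 / 13,528 hours = $17 per hour.
Year 1: 3,823 × $17 = $64,991. Book value $193,185.
Year 2: 1,817 × $17 = $30,889. Book value $162,296.
Year 3: 2,672 × $17 = $45,424. Book value $116,872.
Year 4: 1,233 × $17 = $20,961. Book value $95,911.
Year 5: 3,983 × $17 = $67,711. Book value $28,200.

$64,991; $30,889; $45,424; $20,961; $67,711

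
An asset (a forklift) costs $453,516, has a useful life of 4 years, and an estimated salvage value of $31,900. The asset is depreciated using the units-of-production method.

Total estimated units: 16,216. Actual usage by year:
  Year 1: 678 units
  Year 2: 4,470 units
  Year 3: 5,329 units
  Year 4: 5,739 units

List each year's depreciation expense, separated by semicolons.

$17,628; $116,220; $138,554; $149,214

Depreciable base = $453,516 − $31,900 = $421,616.
Rate = $421,616 / 16,216 units = $26 per unit.
Year 1: 678 × $26 = $17,628. Book value $435,888.
Year 2: 4,470 × $26 = $116,220. Book value $319,668.
Year 3: 5,329 × $26 = $138,554. Book value $181,114.
Year 4: 5,739 × $26 = $149,214. Book value $31,900.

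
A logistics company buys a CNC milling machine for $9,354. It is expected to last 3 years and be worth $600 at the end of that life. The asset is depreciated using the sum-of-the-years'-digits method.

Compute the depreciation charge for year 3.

$1,459

Depreciable base = $9,354 − $600 = $8,754.
Sum of the years' digits = 3+2+1 = 6.
Year 1: $8,754 × 3/6 = $4,377. Book value $4,977.
Year 2: $8,754 × 2/6 = $2,918. Book value $2,059.
Year 3: $8,754 × 1/6 = $1,459. Book value $600.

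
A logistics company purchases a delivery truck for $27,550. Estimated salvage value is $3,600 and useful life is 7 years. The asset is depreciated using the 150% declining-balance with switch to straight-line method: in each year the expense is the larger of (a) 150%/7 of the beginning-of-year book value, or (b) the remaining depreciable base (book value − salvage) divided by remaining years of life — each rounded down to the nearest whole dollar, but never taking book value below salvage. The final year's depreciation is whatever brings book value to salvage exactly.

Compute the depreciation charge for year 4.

Depreciable base = $27,550 − $3,600 = $23,950.
Year 1: DB = ⌊$27,550 × 150%/7⌋ = $5,903; SL = ⌊$23,950/7⌋ = $3,421 → take DB $5,903. Book value $21,647.
Year 2: DB = ⌊$21,647 × 150%/7⌋ = $4,638; SL = ⌊$18,047/6⌋ = $3,007 → take DB $4,638. Book value $17,009.
Year 3: DB = ⌊$17,009 × 150%/7⌋ = $3,644; SL = ⌊$13,409/5⌋ = $2,681 → take DB $3,644. Book value $13,365.
Year 4: DB = ⌊$13,365 × 150%/7⌋ = $2,863; SL = ⌊$9,765/4⌋ = $2,441 → take DB $2,863. Book value $10,502.

$2,863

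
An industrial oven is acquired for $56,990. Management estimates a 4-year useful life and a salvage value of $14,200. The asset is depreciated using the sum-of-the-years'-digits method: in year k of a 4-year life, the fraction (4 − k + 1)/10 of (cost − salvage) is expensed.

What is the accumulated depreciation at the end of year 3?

Depreciable base = $56,990 − $14,200 = $42,790.
Sum of the years' digits = 4+3+2+1 = 10.
Year 1: $42,790 × 4/10 = $17,116. Book value $39,874.
Year 2: $42,790 × 3/10 = $12,837. Book value $27,037.
Year 3: $42,790 × 2/10 = $8,558. Book value $18,479.
Accumulated through year 3 = $56,990 − $18,479 = $38,511.

$38,511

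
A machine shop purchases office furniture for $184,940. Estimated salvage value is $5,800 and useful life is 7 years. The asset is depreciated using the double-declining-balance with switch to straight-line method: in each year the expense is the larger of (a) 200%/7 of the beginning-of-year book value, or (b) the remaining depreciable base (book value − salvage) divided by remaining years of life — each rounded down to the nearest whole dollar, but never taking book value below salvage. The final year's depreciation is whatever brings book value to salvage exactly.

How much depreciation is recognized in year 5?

Depreciable base = $184,940 − $5,800 = $179,140.
Year 1: DB = ⌊$184,940 × 200%/7⌋ = $52,840; SL = ⌊$179,140/7⌋ = $25,591 → take DB $52,840. Book value $132,100.
Year 2: DB = ⌊$132,100 × 200%/7⌋ = $37,742; SL = ⌊$126,300/6⌋ = $21,050 → take DB $37,742. Book value $94,358.
Year 3: DB = ⌊$94,358 × 200%/7⌋ = $26,959; SL = ⌊$88,558/5⌋ = $17,711 → take DB $26,959. Book value $67,399.
Year 4: DB = ⌊$67,399 × 200%/7⌋ = $19,256; SL = ⌊$61,599/4⌋ = $15,399 → take DB $19,256. Book value $48,143.
Year 5: DB = ⌊$48,143 × 200%/7⌋ = $13,755; SL = ⌊$42,343/3⌋ = $14,114 → take SL $14,114. Book value $34,029.

$14,114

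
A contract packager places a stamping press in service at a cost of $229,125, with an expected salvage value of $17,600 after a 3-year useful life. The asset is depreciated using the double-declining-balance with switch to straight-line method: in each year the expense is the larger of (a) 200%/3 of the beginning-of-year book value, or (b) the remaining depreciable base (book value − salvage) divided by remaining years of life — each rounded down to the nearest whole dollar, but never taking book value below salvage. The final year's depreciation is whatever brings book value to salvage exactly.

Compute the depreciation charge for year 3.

Depreciable base = $229,125 − $17,600 = $211,525.
Year 1: DB = ⌊$229,125 × 200%/3⌋ = $152,750; SL = ⌊$211,525/3⌋ = $70,508 → take DB $152,750. Book value $76,375.
Year 2: DB = ⌊$76,375 × 200%/3⌋ = $50,916; SL = ⌊$58,775/2⌋ = $29,387 → take DB $50,916. Book value $25,459.
Year 3 (final): $25,459 − $17,600 = $7,859. Book value $17,600.

$7,859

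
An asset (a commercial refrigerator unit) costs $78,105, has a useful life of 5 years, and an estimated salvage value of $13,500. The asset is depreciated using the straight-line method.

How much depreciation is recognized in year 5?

$12,921

Depreciable base = $78,105 − $13,500 = $64,605.
Annual expense = $64,605 / 5 = $12,921.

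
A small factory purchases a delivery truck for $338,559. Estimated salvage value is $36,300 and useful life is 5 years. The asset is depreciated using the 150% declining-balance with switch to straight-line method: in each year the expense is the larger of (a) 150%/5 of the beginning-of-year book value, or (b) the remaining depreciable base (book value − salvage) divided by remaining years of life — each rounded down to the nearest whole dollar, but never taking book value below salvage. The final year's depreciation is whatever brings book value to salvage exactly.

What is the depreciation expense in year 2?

Depreciable base = $338,559 − $36,300 = $302,259.
Year 1: DB = ⌊$338,559 × 150%/5⌋ = $101,567; SL = ⌊$302,259/5⌋ = $60,451 → take DB $101,567. Book value $236,992.
Year 2: DB = ⌊$236,992 × 150%/5⌋ = $71,097; SL = ⌊$200,692/4⌋ = $50,173 → take DB $71,097. Book value $165,895.

$71,097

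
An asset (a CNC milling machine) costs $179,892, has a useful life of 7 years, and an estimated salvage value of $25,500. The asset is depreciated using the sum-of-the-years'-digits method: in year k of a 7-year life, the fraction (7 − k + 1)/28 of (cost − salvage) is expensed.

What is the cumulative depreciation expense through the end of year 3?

Depreciable base = $179,892 − $25,500 = $154,392.
Sum of the years' digits = 7+6+5+4+3+2+1 = 28.
Year 1: $154,392 × 7/28 = $38,598. Book value $141,294.
Year 2: $154,392 × 6/28 = $33,084. Book value $108,210.
Year 3: $154,392 × 5/28 = $27,570. Book value $80,640.
Accumulated through year 3 = $179,892 − $80,640 = $99,252.

$99,252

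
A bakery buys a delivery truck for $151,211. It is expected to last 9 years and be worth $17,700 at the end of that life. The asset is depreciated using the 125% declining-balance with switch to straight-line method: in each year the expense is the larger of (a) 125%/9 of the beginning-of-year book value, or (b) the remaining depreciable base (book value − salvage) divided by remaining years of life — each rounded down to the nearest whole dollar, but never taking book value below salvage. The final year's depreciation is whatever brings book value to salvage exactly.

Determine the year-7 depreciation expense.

$13,089

Depreciable base = $151,211 − $17,700 = $133,511.
Year 1: DB = ⌊$151,211 × 125%/9⌋ = $21,001; SL = ⌊$133,511/9⌋ = $14,834 → take DB $21,001. Book value $130,210.
Year 2: DB = ⌊$130,210 × 125%/9⌋ = $18,084; SL = ⌊$112,510/8⌋ = $14,063 → take DB $18,084. Book value $112,126.
Year 3: DB = ⌊$112,126 × 125%/9⌋ = $15,573; SL = ⌊$94,426/7⌋ = $13,489 → take DB $15,573. Book value $96,553.
Year 4: DB = ⌊$96,553 × 125%/9⌋ = $13,410; SL = ⌊$78,853/6⌋ = $13,142 → take DB $13,410. Book value $83,143.
Year 5: DB = ⌊$83,143 × 125%/9⌋ = $11,547; SL = ⌊$65,443/5⌋ = $13,088 → take SL $13,088. Book value $70,055.
Year 6: DB = ⌊$70,055 × 125%/9⌋ = $9,729; SL = ⌊$52,355/4⌋ = $13,088 → take SL $13,088. Book value $56,967.
Year 7: DB = ⌊$56,967 × 125%/9⌋ = $7,912; SL = ⌊$39,267/3⌋ = $13,089 → take SL $13,089. Book value $43,878.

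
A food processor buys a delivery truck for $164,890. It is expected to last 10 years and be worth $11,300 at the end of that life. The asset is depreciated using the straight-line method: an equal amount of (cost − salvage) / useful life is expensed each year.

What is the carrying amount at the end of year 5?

Depreciable base = $164,890 − $11,300 = $153,590.
Annual expense = $153,590 / 10 = $15,359.
End of year 1: book value $149,531.
End of year 2: book value $134,172.
End of year 3: book value $118,813.
End of year 4: book value $103,454.
End of year 5: book value $88,095.

$88,095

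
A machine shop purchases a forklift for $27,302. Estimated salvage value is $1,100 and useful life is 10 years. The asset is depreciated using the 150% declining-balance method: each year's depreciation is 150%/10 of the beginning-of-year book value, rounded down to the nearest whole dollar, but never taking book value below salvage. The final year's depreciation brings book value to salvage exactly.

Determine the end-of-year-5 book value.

$12,116

Depreciable base = $27,302 − $1,100 = $26,202.
Year 1: ⌊$27,302 × 150%/10⌋ = $4,095. Book value $23,207.
Year 2: ⌊$23,207 × 150%/10⌋ = $3,481. Book value $19,726.
Year 3: ⌊$19,726 × 150%/10⌋ = $2,958. Book value $16,768.
Year 4: ⌊$16,768 × 150%/10⌋ = $2,515. Book value $14,253.
Year 5: ⌊$14,253 × 150%/10⌋ = $2,137. Book value $12,116.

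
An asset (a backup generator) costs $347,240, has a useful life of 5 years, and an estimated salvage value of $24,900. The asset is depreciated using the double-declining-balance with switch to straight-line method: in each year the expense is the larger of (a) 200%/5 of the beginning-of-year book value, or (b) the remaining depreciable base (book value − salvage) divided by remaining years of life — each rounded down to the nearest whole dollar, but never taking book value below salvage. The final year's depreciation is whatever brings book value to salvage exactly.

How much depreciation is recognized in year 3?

Depreciable base = $347,240 − $24,900 = $322,340.
Year 1: DB = ⌊$347,240 × 200%/5⌋ = $138,896; SL = ⌊$322,340/5⌋ = $64,468 → take DB $138,896. Book value $208,344.
Year 2: DB = ⌊$208,344 × 200%/5⌋ = $83,337; SL = ⌊$183,444/4⌋ = $45,861 → take DB $83,337. Book value $125,007.
Year 3: DB = ⌊$125,007 × 200%/5⌋ = $50,002; SL = ⌊$100,107/3⌋ = $33,369 → take DB $50,002. Book value $75,005.

$50,002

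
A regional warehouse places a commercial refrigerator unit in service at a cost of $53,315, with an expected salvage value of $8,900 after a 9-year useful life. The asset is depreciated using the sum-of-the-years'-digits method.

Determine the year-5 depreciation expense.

Depreciable base = $53,315 − $8,900 = $44,415.
Sum of the years' digits = 9+8+7+6+5+4+3+2+1 = 45.
Year 1: $44,415 × 9/45 = $8,883. Book value $44,432.
Year 2: $44,415 × 8/45 = $7,896. Book value $36,536.
Year 3: $44,415 × 7/45 = $6,909. Book value $29,627.
Year 4: $44,415 × 6/45 = $5,922. Book value $23,705.
Year 5: $44,415 × 5/45 = $4,935. Book value $18,770.

$4,935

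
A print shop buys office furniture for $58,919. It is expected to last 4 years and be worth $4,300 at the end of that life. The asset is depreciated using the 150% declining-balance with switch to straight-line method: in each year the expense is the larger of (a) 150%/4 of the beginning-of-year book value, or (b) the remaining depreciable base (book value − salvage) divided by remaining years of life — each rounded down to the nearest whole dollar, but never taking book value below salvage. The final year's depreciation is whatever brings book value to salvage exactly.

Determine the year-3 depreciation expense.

$9,358

Depreciable base = $58,919 − $4,300 = $54,619.
Year 1: DB = ⌊$58,919 × 150%/4⌋ = $22,094; SL = ⌊$54,619/4⌋ = $13,654 → take DB $22,094. Book value $36,825.
Year 2: DB = ⌊$36,825 × 150%/4⌋ = $13,809; SL = ⌊$32,525/3⌋ = $10,841 → take DB $13,809. Book value $23,016.
Year 3: DB = ⌊$23,016 × 150%/4⌋ = $8,631; SL = ⌊$18,716/2⌋ = $9,358 → take SL $9,358. Book value $13,658.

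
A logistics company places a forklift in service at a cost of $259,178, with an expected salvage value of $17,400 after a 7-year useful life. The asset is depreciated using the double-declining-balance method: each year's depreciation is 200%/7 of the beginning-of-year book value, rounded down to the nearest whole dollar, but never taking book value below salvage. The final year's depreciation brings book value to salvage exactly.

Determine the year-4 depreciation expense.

$26,986

Depreciable base = $259,178 − $17,400 = $241,778.
Year 1: ⌊$259,178 × 200%/7⌋ = $74,050. Book value $185,128.
Year 2: ⌊$185,128 × 200%/7⌋ = $52,893. Book value $132,235.
Year 3: ⌊$132,235 × 200%/7⌋ = $37,781. Book value $94,454.
Year 4: ⌊$94,454 × 200%/7⌋ = $26,986. Book value $67,468.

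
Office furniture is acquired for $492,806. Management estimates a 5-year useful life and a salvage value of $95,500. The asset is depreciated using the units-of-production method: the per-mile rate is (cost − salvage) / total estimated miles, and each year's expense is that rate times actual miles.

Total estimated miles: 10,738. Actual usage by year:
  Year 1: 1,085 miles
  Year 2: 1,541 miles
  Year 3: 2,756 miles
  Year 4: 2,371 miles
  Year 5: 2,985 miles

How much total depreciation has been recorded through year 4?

$286,861

Depreciable base = $492,806 − $95,500 = $397,306.
Rate = $397,306 / 10,738 miles = $37 per mile.
Year 1: 1,085 × $37 = $40,145. Book value $452,661.
Year 2: 1,541 × $37 = $57,017. Book value $395,644.
Year 3: 2,756 × $37 = $101,972. Book value $293,672.
Year 4: 2,371 × $37 = $87,727. Book value $205,945.
Accumulated through year 4 = $492,806 − $205,945 = $286,861.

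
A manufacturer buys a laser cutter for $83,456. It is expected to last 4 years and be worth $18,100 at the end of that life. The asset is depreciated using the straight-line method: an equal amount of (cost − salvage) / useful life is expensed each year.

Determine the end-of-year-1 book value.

Depreciable base = $83,456 − $18,100 = $65,356.
Annual expense = $65,356 / 4 = $16,339.
End of year 1: book value $67,117.

$67,117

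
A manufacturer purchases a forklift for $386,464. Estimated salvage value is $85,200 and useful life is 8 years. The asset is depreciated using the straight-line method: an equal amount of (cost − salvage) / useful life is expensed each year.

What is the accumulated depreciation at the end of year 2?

$75,316

Depreciable base = $386,464 − $85,200 = $301,264.
Annual expense = $301,264 / 8 = $37,658.
End of year 1: book value $348,806.
End of year 2: book value $311,148.
Accumulated through year 2 = $386,464 − $311,148 = $75,316.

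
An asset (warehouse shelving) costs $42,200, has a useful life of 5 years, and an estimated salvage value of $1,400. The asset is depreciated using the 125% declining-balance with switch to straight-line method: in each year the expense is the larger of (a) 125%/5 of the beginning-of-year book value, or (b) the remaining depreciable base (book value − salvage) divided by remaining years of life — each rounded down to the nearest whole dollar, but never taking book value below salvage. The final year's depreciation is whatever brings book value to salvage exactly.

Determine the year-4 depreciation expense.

Depreciable base = $42,200 − $1,400 = $40,800.
Year 1: DB = ⌊$42,200 × 125%/5⌋ = $10,550; SL = ⌊$40,800/5⌋ = $8,160 → take DB $10,550. Book value $31,650.
Year 2: DB = ⌊$31,650 × 125%/5⌋ = $7,912; SL = ⌊$30,250/4⌋ = $7,562 → take DB $7,912. Book value $23,738.
Year 3: DB = ⌊$23,738 × 125%/5⌋ = $5,934; SL = ⌊$22,338/3⌋ = $7,446 → take SL $7,446. Book value $16,292.
Year 4: DB = ⌊$16,292 × 125%/5⌋ = $4,073; SL = ⌊$14,892/2⌋ = $7,446 → take SL $7,446. Book value $8,846.

$7,446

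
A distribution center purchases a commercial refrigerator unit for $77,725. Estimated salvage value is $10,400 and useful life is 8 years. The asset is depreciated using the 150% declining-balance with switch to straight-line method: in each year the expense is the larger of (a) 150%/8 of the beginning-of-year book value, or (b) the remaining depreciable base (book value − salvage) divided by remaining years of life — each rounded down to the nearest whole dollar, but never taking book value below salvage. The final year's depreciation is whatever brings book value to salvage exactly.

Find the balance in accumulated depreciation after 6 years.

$55,909

Depreciable base = $77,725 − $10,400 = $67,325.
Year 1: DB = ⌊$77,725 × 150%/8⌋ = $14,573; SL = ⌊$67,325/8⌋ = $8,415 → take DB $14,573. Book value $63,152.
Year 2: DB = ⌊$63,152 × 150%/8⌋ = $11,841; SL = ⌊$52,752/7⌋ = $7,536 → take DB $11,841. Book value $51,311.
Year 3: DB = ⌊$51,311 × 150%/8⌋ = $9,620; SL = ⌊$40,911/6⌋ = $6,818 → take DB $9,620. Book value $41,691.
Year 4: DB = ⌊$41,691 × 150%/8⌋ = $7,817; SL = ⌊$31,291/5⌋ = $6,258 → take DB $7,817. Book value $33,874.
Year 5: DB = ⌊$33,874 × 150%/8⌋ = $6,351; SL = ⌊$23,474/4⌋ = $5,868 → take DB $6,351. Book value $27,523.
Year 6: DB = ⌊$27,523 × 150%/8⌋ = $5,160; SL = ⌊$17,123/3⌋ = $5,707 → take SL $5,707. Book value $21,816.
Accumulated through year 6 = $77,725 − $21,816 = $55,909.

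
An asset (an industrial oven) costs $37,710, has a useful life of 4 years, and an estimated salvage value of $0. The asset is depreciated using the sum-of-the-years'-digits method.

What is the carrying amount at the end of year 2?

$11,313

Depreciable base = $37,710 − $0 = $37,710.
Sum of the years' digits = 4+3+2+1 = 10.
Year 1: $37,710 × 4/10 = $15,084. Book value $22,626.
Year 2: $37,710 × 3/10 = $11,313. Book value $11,313.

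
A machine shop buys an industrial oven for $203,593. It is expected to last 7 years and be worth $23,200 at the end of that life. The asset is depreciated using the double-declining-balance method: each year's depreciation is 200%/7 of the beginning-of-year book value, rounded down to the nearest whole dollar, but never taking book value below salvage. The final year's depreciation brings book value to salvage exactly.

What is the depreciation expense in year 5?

$15,142

Depreciable base = $203,593 − $23,200 = $180,393.
Year 1: ⌊$203,593 × 200%/7⌋ = $58,169. Book value $145,424.
Year 2: ⌊$145,424 × 200%/7⌋ = $41,549. Book value $103,875.
Year 3: ⌊$103,875 × 200%/7⌋ = $29,678. Book value $74,197.
Year 4: ⌊$74,197 × 200%/7⌋ = $21,199. Book value $52,998.
Year 5: ⌊$52,998 × 200%/7⌋ = $15,142. Book value $37,856.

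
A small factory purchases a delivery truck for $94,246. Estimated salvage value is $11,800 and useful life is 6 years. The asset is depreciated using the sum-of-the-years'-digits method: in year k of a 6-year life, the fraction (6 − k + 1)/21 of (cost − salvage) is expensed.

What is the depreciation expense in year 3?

$15,704

Depreciable base = $94,246 − $11,800 = $82,446.
Sum of the years' digits = 6+5+4+3+2+1 = 21.
Year 1: $82,446 × 6/21 = $23,556. Book value $70,690.
Year 2: $82,446 × 5/21 = $19,630. Book value $51,060.
Year 3: $82,446 × 4/21 = $15,704. Book value $35,356.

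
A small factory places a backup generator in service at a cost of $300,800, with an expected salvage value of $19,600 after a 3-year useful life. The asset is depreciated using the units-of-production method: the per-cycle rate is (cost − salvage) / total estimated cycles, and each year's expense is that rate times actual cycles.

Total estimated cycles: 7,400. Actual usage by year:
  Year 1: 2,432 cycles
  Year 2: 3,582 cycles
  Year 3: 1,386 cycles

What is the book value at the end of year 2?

$72,268

Depreciable base = $300,800 − $19,600 = $281,200.
Rate = $281,200 / 7,400 cycles = $38 per cycle.
Year 1: 2,432 × $38 = $92,416. Book value $208,384.
Year 2: 3,582 × $38 = $136,116. Book value $72,268.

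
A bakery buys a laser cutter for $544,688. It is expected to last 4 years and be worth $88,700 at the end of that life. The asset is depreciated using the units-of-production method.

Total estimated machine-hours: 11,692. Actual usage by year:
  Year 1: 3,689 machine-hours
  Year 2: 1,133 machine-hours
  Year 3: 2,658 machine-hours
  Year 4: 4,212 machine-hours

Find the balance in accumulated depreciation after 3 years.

Depreciable base = $544,688 − $88,700 = $455,988.
Rate = $455,988 / 11,692 machine-hours = $39 per machine-hour.
Year 1: 3,689 × $39 = $143,871. Book value $400,817.
Year 2: 1,133 × $39 = $44,187. Book value $356,630.
Year 3: 2,658 × $39 = $103,662. Book value $252,968.
Accumulated through year 3 = $544,688 − $252,968 = $291,720.

$291,720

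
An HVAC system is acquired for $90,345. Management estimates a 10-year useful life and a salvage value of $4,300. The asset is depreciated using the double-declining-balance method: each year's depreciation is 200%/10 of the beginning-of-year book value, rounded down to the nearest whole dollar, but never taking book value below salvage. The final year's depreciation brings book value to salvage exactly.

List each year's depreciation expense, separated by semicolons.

Depreciable base = $90,345 − $4,300 = $86,045.
Year 1: ⌊$90,345 × 200%/10⌋ = $18,069. Book value $72,276.
Year 2: ⌊$72,276 × 200%/10⌋ = $14,455. Book value $57,821.
Year 3: ⌊$57,821 × 200%/10⌋ = $11,564. Book value $46,257.
Year 4: ⌊$46,257 × 200%/10⌋ = $9,251. Book value $37,006.
Year 5: ⌊$37,006 × 200%/10⌋ = $7,401. Book value $29,605.
Year 6: ⌊$29,605 × 200%/10⌋ = $5,921. Book value $23,684.
Year 7: ⌊$23,684 × 200%/10⌋ = $4,736. Book value $18,948.
Year 8: ⌊$18,948 × 200%/10⌋ = $3,789. Book value $15,159.
Year 9: ⌊$15,159 × 200%/10⌋ = $3,031. Book value $12,128.
Year 10 (final): $12,128 − $4,300 = $7,828. Book value $4,300.

$18,069; $14,455; $11,564; $9,251; $7,401; $5,921; $4,736; $3,789; $3,031; $7,828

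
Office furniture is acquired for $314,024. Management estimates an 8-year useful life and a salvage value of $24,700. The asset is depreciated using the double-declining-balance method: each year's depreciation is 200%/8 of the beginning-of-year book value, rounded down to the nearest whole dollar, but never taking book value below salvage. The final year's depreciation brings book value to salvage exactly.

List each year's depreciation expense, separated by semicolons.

$78,506; $58,879; $44,159; $33,120; $24,840; $18,630; $13,972; $17,218

Depreciable base = $314,024 − $24,700 = $289,324.
Year 1: ⌊$314,024 × 200%/8⌋ = $78,506. Book value $235,518.
Year 2: ⌊$235,518 × 200%/8⌋ = $58,879. Book value $176,639.
Year 3: ⌊$176,639 × 200%/8⌋ = $44,159. Book value $132,480.
Year 4: ⌊$132,480 × 200%/8⌋ = $33,120. Book value $99,360.
Year 5: ⌊$99,360 × 200%/8⌋ = $24,840. Book value $74,520.
Year 6: ⌊$74,520 × 200%/8⌋ = $18,630. Book value $55,890.
Year 7: ⌊$55,890 × 200%/8⌋ = $13,972. Book value $41,918.
Year 8 (final): $41,918 − $24,700 = $17,218. Book value $24,700.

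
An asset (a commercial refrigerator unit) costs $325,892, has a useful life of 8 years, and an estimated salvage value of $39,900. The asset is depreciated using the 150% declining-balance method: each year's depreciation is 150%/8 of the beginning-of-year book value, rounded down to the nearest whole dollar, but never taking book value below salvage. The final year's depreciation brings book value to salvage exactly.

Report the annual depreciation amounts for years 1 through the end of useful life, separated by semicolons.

Depreciable base = $325,892 − $39,900 = $285,992.
Year 1: ⌊$325,892 × 150%/8⌋ = $61,104. Book value $264,788.
Year 2: ⌊$264,788 × 150%/8⌋ = $49,647. Book value $215,141.
Year 3: ⌊$215,141 × 150%/8⌋ = $40,338. Book value $174,803.
Year 4: ⌊$174,803 × 150%/8⌋ = $32,775. Book value $142,028.
Year 5: ⌊$142,028 × 150%/8⌋ = $26,630. Book value $115,398.
Year 6: ⌊$115,398 × 150%/8⌋ = $21,637. Book value $93,761.
Year 7: ⌊$93,761 × 150%/8⌋ = $17,580. Book value $76,181.
Year 8 (final): $76,181 − $39,900 = $36,281. Book value $39,900.

$61,104; $49,647; $40,338; $32,775; $26,630; $21,637; $17,580; $36,281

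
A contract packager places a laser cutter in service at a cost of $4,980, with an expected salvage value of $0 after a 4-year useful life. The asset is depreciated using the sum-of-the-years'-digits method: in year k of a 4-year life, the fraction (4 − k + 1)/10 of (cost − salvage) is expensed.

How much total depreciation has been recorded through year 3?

$4,482

Depreciable base = $4,980 − $0 = $4,980.
Sum of the years' digits = 4+3+2+1 = 10.
Year 1: $4,980 × 4/10 = $1,992. Book value $2,988.
Year 2: $4,980 × 3/10 = $1,494. Book value $1,494.
Year 3: $4,980 × 2/10 = $996. Book value $498.
Accumulated through year 3 = $4,980 − $498 = $4,482.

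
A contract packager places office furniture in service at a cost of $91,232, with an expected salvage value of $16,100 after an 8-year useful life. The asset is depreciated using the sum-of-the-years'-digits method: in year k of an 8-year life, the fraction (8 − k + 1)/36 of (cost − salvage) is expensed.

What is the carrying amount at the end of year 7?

Depreciable base = $91,232 − $16,100 = $75,132.
Sum of the years' digits = 8+7+6+5+4+3+2+1 = 36.
Year 1: $75,132 × 8/36 = $16,696. Book value $74,536.
Year 2: $75,132 × 7/36 = $14,609. Book value $59,927.
Year 3: $75,132 × 6/36 = $12,522. Book value $47,405.
Year 4: $75,132 × 5/36 = $10,435. Book value $36,970.
Year 5: $75,132 × 4/36 = $8,348. Book value $28,622.
Year 6: $75,132 × 3/36 = $6,261. Book value $22,361.
Year 7: $75,132 × 2/36 = $4,174. Book value $18,187.

$18,187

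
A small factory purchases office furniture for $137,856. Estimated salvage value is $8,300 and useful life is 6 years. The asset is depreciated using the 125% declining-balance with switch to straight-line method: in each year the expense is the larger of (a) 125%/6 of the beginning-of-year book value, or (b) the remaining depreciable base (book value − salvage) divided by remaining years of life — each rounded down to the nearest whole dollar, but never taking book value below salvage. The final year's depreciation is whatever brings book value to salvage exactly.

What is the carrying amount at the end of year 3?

Depreciable base = $137,856 − $8,300 = $129,556.
Year 1: DB = ⌊$137,856 × 125%/6⌋ = $28,720; SL = ⌊$129,556/6⌋ = $21,592 → take DB $28,720. Book value $109,136.
Year 2: DB = ⌊$109,136 × 125%/6⌋ = $22,736; SL = ⌊$100,836/5⌋ = $20,167 → take DB $22,736. Book value $86,400.
Year 3: DB = ⌊$86,400 × 125%/6⌋ = $18,000; SL = ⌊$78,100/4⌋ = $19,525 → take SL $19,525. Book value $66,875.

$66,875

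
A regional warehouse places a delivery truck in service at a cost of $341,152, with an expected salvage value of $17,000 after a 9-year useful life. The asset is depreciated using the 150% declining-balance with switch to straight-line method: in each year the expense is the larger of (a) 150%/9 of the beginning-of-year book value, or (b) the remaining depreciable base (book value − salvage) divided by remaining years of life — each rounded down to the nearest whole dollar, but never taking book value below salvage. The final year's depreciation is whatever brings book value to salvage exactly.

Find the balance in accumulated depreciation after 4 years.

Depreciable base = $341,152 − $17,000 = $324,152.
Year 1: DB = ⌊$341,152 × 150%/9⌋ = $56,858; SL = ⌊$324,152/9⌋ = $36,016 → take DB $56,858. Book value $284,294.
Year 2: DB = ⌊$284,294 × 150%/9⌋ = $47,382; SL = ⌊$267,294/8⌋ = $33,411 → take DB $47,382. Book value $236,912.
Year 3: DB = ⌊$236,912 × 150%/9⌋ = $39,485; SL = ⌊$219,912/7⌋ = $31,416 → take DB $39,485. Book value $197,427.
Year 4: DB = ⌊$197,427 × 150%/9⌋ = $32,904; SL = ⌊$180,427/6⌋ = $30,071 → take DB $32,904. Book value $164,523.
Accumulated through year 4 = $341,152 − $164,523 = $176,629.

$176,629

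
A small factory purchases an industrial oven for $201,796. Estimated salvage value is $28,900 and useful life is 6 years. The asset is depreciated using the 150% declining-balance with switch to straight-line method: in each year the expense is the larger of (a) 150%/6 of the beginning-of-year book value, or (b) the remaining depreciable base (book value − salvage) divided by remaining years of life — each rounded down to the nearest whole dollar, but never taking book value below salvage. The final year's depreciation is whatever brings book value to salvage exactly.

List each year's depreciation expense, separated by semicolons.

$50,449; $37,836; $28,377; $21,283; $17,475; $17,476

Depreciable base = $201,796 − $28,900 = $172,896.
Year 1: DB = ⌊$201,796 × 150%/6⌋ = $50,449; SL = ⌊$172,896/6⌋ = $28,816 → take DB $50,449. Book value $151,347.
Year 2: DB = ⌊$151,347 × 150%/6⌋ = $37,836; SL = ⌊$122,447/5⌋ = $24,489 → take DB $37,836. Book value $113,511.
Year 3: DB = ⌊$113,511 × 150%/6⌋ = $28,377; SL = ⌊$84,611/4⌋ = $21,152 → take DB $28,377. Book value $85,134.
Year 4: DB = ⌊$85,134 × 150%/6⌋ = $21,283; SL = ⌊$56,234/3⌋ = $18,744 → take DB $21,283. Book value $63,851.
Year 5: DB = ⌊$63,851 × 150%/6⌋ = $15,962; SL = ⌊$34,951/2⌋ = $17,475 → take SL $17,475. Book value $46,376.
Year 6 (final): $46,376 − $28,900 = $17,476. Book value $28,900.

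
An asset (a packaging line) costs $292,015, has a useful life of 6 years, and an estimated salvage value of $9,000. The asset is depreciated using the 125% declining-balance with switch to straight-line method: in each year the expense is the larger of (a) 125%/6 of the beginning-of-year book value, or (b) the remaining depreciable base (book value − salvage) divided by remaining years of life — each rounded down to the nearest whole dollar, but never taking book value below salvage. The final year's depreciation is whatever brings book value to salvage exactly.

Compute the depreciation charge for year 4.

$43,504

Depreciable base = $292,015 − $9,000 = $283,015.
Year 1: DB = ⌊$292,015 × 125%/6⌋ = $60,836; SL = ⌊$283,015/6⌋ = $47,169 → take DB $60,836. Book value $231,179.
Year 2: DB = ⌊$231,179 × 125%/6⌋ = $48,162; SL = ⌊$222,179/5⌋ = $44,435 → take DB $48,162. Book value $183,017.
Year 3: DB = ⌊$183,017 × 125%/6⌋ = $38,128; SL = ⌊$174,017/4⌋ = $43,504 → take SL $43,504. Book value $139,513.
Year 4: DB = ⌊$139,513 × 125%/6⌋ = $29,065; SL = ⌊$130,513/3⌋ = $43,504 → take SL $43,504. Book value $96,009.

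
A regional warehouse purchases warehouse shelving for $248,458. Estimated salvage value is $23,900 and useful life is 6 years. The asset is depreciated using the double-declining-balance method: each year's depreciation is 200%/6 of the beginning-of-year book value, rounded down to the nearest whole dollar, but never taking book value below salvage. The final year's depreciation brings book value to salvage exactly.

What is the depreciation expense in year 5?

$16,359

Depreciable base = $248,458 − $23,900 = $224,558.
Year 1: ⌊$248,458 × 200%/6⌋ = $82,819. Book value $165,639.
Year 2: ⌊$165,639 × 200%/6⌋ = $55,213. Book value $110,426.
Year 3: ⌊$110,426 × 200%/6⌋ = $36,808. Book value $73,618.
Year 4: ⌊$73,618 × 200%/6⌋ = $24,539. Book value $49,079.
Year 5: ⌊$49,079 × 200%/6⌋ = $16,359. Book value $32,720.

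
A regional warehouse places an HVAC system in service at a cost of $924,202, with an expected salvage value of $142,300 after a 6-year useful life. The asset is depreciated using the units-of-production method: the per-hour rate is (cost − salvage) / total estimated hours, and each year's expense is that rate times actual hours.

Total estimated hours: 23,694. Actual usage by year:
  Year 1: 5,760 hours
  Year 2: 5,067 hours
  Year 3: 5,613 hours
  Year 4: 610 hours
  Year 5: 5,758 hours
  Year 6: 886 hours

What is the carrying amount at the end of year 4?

$361,552

Depreciable base = $924,202 − $142,300 = $781,902.
Rate = $781,902 / 23,694 hours = $33 per hour.
Year 1: 5,760 × $33 = $190,080. Book value $734,122.
Year 2: 5,067 × $33 = $167,211. Book value $566,911.
Year 3: 5,613 × $33 = $185,229. Book value $381,682.
Year 4: 610 × $33 = $20,130. Book value $361,552.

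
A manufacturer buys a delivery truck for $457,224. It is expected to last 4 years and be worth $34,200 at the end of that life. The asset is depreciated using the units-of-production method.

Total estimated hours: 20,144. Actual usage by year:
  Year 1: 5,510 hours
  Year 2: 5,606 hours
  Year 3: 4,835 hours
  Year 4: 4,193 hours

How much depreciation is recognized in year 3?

$101,535

Depreciable base = $457,224 − $34,200 = $423,024.
Rate = $423,024 / 20,144 hours = $21 per hour.
Year 1: 5,510 × $21 = $115,710. Book value $341,514.
Year 2: 5,606 × $21 = $117,726. Book value $223,788.
Year 3: 4,835 × $21 = $101,535. Book value $122,253.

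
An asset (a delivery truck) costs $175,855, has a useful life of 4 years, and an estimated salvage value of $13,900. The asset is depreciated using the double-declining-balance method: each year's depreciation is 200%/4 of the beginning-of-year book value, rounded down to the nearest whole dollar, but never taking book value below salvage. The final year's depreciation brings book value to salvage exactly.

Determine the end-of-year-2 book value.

Depreciable base = $175,855 − $13,900 = $161,955.
Year 1: ⌊$175,855 × 200%/4⌋ = $87,927. Book value $87,928.
Year 2: ⌊$87,928 × 200%/4⌋ = $43,964. Book value $43,964.

$43,964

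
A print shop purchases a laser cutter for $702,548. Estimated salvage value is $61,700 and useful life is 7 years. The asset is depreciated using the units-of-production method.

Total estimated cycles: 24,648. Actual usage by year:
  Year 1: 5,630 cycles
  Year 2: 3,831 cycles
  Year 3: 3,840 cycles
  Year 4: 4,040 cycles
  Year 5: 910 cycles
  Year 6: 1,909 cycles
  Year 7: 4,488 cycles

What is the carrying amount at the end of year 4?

Depreciable base = $702,548 − $61,700 = $640,848.
Rate = $640,848 / 24,648 cycles = $26 per cycle.
Year 1: 5,630 × $26 = $146,380. Book value $556,168.
Year 2: 3,831 × $26 = $99,606. Book value $456,562.
Year 3: 3,840 × $26 = $99,840. Book value $356,722.
Year 4: 4,040 × $26 = $105,040. Book value $251,682.

$251,682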